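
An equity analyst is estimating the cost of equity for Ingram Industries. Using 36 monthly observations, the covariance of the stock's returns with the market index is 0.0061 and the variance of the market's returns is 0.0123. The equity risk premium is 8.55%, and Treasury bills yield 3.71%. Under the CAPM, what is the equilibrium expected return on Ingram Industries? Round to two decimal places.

7.95%

β = Cov(R_i, R_m) / Var(R_m) = 0.0061 / 0.0123 = 0.4959
E(R) = R_f + β × MRP = 3.71% + 0.4959 × 8.55% = 7.95%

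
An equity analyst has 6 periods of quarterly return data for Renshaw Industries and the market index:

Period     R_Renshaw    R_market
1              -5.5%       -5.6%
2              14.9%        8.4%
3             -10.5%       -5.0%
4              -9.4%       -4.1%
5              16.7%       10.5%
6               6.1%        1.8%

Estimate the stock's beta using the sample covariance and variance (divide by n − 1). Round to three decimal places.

1.676

Mean R_i = (-5.5 + 14.9 − 10.5 − 9.4 + 16.7 + 6.1) / 6 = 2.0500%
Mean R_m = (-5.6 + 8.4 − 5.0 − 4.1 + 10.5 + 1.8) / 6 = 1.0000%
Σ(R_i − R̄_i)(R_m − R̄_m) = 421.0300  ⇒  Cov = 421.0300 / 5 = 84.2060
Σ(R_m − R̄_m)² = 251.2200  ⇒  Var(R_m) = 251.2200 / 5 = 50.2440
β = Cov / Var(R_m) = 84.2060 / 50.2440 = 1.6759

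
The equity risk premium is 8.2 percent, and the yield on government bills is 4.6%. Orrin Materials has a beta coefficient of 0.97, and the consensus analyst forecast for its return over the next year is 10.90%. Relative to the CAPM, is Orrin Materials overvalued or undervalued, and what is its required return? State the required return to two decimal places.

Required return = R_f + β·MRP = 4.6% + 0.97 × 8.2% = 12.55%
Forecast 10.90% < required 12.55% → the stock plots below the SML → overvalued.

Overvalued; required return 12.55%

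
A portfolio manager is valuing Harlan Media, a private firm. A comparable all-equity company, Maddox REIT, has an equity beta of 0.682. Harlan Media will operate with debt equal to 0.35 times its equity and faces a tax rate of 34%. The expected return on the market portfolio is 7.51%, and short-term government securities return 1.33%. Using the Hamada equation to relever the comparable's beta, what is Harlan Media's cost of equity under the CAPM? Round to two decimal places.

6.52%

β_L = β_U × [1 + (1 − t)(D/E)] = 0.682 × [1 + (1 − 0.34) × 0.35]
    = 0.682 × [1 + 0.66 × 0.35] = 0.682 × 1.2310 = 0.8395
MRP = 7.51% − 1.33% = 6.18%
E(R) = R_f + β_L × MRP = 1.33% + 0.8395 × 6.18% = 6.52%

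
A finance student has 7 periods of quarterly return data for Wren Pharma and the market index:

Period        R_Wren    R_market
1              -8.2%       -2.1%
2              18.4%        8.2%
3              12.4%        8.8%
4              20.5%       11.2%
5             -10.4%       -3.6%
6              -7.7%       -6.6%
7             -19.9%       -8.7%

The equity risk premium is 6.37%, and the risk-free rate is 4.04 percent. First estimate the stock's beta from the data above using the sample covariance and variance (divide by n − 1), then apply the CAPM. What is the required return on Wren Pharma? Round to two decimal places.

Mean R_i = (-8.2 + 18.4 + 12.4 + 20.5 − 10.4 − 7.7 − 19.9) / 7 = 0.7286%
Mean R_m = (-2.1 + 8.2 + 8.8 + 11.2 − 3.6 − 6.6 − 8.7) / 7 = 1.0286%
Σ(R_i − R̄_i)(R_m − R̄_m) = 762.9643  ⇒  Cov = 762.9643 / 6 = 127.1607
Σ(R_m − R̄_m)² = 399.3343  ⇒  Var(R_m) = 399.3343 / 6 = 66.5557
β = Cov / Var(R_m) = 127.1607 / 66.5557 = 1.9106
E(R) = R_f + β × MRP = 4.04% + 1.9106 × 6.37% = 16.21%

16.21%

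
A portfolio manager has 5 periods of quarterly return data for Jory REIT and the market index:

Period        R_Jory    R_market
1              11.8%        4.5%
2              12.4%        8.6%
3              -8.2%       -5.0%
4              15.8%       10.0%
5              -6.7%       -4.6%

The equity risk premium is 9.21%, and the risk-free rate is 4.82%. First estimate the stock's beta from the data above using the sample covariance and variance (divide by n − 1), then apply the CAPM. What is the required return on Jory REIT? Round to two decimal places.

19.35%

Mean R_i = (11.8 + 12.4 − 8.2 + 15.8 − 6.7) / 5 = 5.0200%
Mean R_m = (4.5 + 8.6 − 5.0 + 10.0 − 4.6) / 5 = 2.7000%
Σ(R_i − R̄_i)(R_m − R̄_m) = 321.7900  ⇒  Cov = 321.7900 / 4 = 80.4475
Σ(R_m − R̄_m)² = 203.9200  ⇒  Var(R_m) = 203.9200 / 4 = 50.9800
β = Cov / Var(R_m) = 80.4475 / 50.9800 = 1.5780
E(R) = R_f + β × MRP = 4.82% + 1.5780 × 9.21% = 19.35%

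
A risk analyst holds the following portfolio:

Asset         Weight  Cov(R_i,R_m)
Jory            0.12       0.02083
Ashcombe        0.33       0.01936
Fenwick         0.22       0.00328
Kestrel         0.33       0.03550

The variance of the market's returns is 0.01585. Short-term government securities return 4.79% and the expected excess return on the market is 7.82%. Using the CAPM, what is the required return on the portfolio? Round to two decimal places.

15.31%

β_Jory = 0.02083 / 0.01585 = 1.3142
β_Ashcombe = 0.01936 / 0.01585 = 1.2215
β_Fenwick = 0.00328 / 0.01585 = 0.2069
β_Kestrel = 0.03550 / 0.01585 = 2.2397
β_P = Σ w_i β_i = 0.12×1.3142 + 0.33×1.2215 + 0.22×0.2069 + 0.33×2.2397 = 1.3454
E(R_P) = R_f + β_P × MRP = 4.79% + 1.3454 × 7.82% = 15.31%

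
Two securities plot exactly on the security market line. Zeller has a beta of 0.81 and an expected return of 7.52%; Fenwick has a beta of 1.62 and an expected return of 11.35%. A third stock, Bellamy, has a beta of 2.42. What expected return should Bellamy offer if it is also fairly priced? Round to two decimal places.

15.13%

MRP (SML slope) = (11.35% − 7.52%) / (1.62 − 0.81) = 3.83% / 0.81 = 4.7284%
R_f (intercept) = 7.52% − 0.81 × 4.7284% = 3.6900%
E(R_Bellamy) = R_f + β × MRP = 3.6900% + 2.42 × 4.7284% = 15.13%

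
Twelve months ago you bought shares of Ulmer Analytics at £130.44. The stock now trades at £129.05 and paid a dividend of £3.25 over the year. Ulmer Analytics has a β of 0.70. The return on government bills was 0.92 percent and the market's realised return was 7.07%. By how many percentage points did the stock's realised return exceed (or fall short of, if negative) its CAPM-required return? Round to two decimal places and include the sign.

Realised HPR = (P1 + D1 − P0) / P0 = (129.05 + 3.25 − 130.44) / 130.44 = 1.86 / 130.44 = 1.4259%
MRP = 7.07% − 0.92% = 6.15%
CAPM required = R_f + β·MRP = 0.92% + 0.70 × 6.15% = 5.2250%
α = realised − required = 1.4259% − 5.2250% = -3.80%

-3.80%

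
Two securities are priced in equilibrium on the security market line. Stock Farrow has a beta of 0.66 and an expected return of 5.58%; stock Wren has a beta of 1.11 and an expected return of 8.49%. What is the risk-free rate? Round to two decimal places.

1.31%

Both satisfy E(R) = R_f + β·MRP, so the slope of the SML is
MRP = (8.49% − 5.58%) / (1.11 − 0.66) = 2.91% / 0.45 = 6.4667%
R_f = E(R_Farrow) − β_Farrow·MRP = 5.58% − 0.66 × 6.4667% = 1.3120%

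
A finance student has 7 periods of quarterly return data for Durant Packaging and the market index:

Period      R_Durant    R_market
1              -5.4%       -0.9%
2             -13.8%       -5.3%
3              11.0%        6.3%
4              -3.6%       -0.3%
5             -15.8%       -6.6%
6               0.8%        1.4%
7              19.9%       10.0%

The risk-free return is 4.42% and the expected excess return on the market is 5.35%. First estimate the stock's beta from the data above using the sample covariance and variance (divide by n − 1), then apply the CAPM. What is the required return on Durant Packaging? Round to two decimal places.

16.01%

Mean R_i = (-5.4 − 13.8 + 11.0 − 3.6 − 15.8 + 0.8 + 19.9) / 7 = -0.9857%
Mean R_m = (-0.9 − 5.3 + 6.3 − 0.3 − 6.6 + 1.4 + 10.0) / 7 = 0.6571%
Σ(R_i − R̄_i)(R_m − R̄_m) = 457.3143  ⇒  Cov = 457.3143 / 6 = 76.2191
Σ(R_m − R̄_m)² = 211.1771  ⇒  Var(R_m) = 211.1771 / 6 = 35.1962
β = Cov / Var(R_m) = 76.2191 / 35.1962 = 2.1655
E(R) = R_f + β × MRP = 4.42% + 2.1655 × 5.35% = 16.01%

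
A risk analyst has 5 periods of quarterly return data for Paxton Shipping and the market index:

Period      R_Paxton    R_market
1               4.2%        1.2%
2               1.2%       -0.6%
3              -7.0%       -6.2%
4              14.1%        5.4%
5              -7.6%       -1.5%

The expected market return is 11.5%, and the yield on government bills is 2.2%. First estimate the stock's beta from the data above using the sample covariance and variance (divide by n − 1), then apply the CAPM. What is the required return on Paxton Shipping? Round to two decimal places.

20.12%

Mean R_i = (4.2 + 1.2 − 7.0 + 14.1 − 7.6) / 5 = 0.9800%
Mean R_m = (1.2 − 0.6 − 6.2 + 5.4 − 1.5) / 5 = -0.3400%
Σ(R_i − R̄_i)(R_m − R̄_m) = 136.9260  ⇒  Cov = 136.9260 / 4 = 34.2315
Σ(R_m − R̄_m)² = 71.0720  ⇒  Var(R_m) = 71.0720 / 4 = 17.7680
β = Cov / Var(R_m) = 34.2315 / 17.7680 = 1.9266
MRP = 11.5% − 2.2% = 9.30%
E(R) = R_f + β × MRP = 2.2% + 1.9266 × 9.3% = 20.12%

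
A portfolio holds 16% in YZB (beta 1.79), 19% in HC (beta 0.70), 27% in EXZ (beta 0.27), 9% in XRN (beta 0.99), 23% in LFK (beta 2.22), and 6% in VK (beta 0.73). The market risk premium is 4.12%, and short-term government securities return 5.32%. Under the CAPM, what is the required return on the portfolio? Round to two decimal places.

β_P = Σ w_i β_i = 0.16×1.79 + 0.19×0.70 + 0.27×0.27 + 0.09×0.99 + 0.23×2.22 + 0.06×0.73 = 1.1358
E(R_P) = R_f + β_P × MRP = 5.32% + 1.1358 × 4.12% = 10.00%

10.00%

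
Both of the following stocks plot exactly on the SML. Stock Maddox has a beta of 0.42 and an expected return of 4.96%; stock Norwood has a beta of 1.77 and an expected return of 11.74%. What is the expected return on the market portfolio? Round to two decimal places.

Both satisfy E(R) = R_f + β·MRP, so the slope of the SML is
MRP = (11.74% − 4.96%) / (1.77 − 0.42) = 6.78% / 1.35 = 5.0222%
R_f = E(R_Maddox) − β_Maddox·MRP = 4.96% − 0.42 × 5.0222% = 2.8507%
E(R_m) = R_f + MRP = 2.8507% + 5.0222% = 7.87%

7.87%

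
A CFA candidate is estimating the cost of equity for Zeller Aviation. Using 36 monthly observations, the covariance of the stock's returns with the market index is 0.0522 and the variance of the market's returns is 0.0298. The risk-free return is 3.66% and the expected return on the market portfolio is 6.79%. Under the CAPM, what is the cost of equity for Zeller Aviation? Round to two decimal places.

9.14%

β = Cov(R_i, R_m) / Var(R_m) = 0.0522 / 0.0298 = 1.7517
MRP = 6.79% − 3.66% = 3.13%
E(R) = R_f + β × MRP = 3.66% + 1.7517 × 3.13% = 9.14%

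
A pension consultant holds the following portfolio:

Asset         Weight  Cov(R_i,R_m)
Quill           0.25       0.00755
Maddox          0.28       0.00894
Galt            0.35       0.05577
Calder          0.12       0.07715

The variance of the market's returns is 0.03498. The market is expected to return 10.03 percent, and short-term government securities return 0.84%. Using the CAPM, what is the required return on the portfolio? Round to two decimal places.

β_Quill = 0.00755 / 0.03498 = 0.2158
β_Maddox = 0.00894 / 0.03498 = 0.2556
β_Galt = 0.05577 / 0.03498 = 1.5943
β_Calder = 0.07715 / 0.03498 = 2.2055
β_P = Σ w_i β_i = 0.25×0.2158 + 0.28×0.2556 + 0.35×1.5943 + 0.12×2.2055 = 0.9482
MRP = 10.03% − 0.84% = 9.19%
E(R_P) = R_f + β_P × MRP = 0.84% + 0.9482 × 9.19% = 9.55%

9.55%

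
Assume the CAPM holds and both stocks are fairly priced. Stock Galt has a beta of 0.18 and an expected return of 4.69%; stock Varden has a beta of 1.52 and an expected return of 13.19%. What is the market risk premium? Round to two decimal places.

6.34%

Both satisfy E(R) = R_f + β·MRP, so the slope of the SML is
MRP = (13.19% − 4.69%) / (1.52 − 0.18) = 8.50% / 1.34 = 6.3433%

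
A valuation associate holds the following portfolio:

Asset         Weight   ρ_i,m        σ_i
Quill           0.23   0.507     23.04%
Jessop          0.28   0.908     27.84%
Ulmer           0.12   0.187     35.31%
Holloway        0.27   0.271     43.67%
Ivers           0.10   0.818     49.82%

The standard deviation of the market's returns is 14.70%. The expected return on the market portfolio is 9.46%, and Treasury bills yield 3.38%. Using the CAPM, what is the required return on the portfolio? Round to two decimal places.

10.75%

β_Quill = 0.507 × 23.04% / 14.70% = 0.7946
β_Jessop = 0.908 × 27.84% / 14.70% = 1.7196
β_Ulmer = 0.187 × 35.31% / 14.70% = 0.4492
β_Holloway = 0.271 × 43.67% / 14.70% = 0.8051
β_Ivers = 0.818 × 49.82% / 14.70% = 2.7723
β_P = Σ w_i β_i = 0.23×0.7946 + 0.28×1.7196 + 0.12×0.4492 + 0.27×0.8051 + 0.10×2.7723 = 1.2128
MRP = 9.46% − 3.38% = 6.08%
E(R_P) = R_f + β_P × MRP = 3.38% + 1.2128 × 6.08% = 10.75%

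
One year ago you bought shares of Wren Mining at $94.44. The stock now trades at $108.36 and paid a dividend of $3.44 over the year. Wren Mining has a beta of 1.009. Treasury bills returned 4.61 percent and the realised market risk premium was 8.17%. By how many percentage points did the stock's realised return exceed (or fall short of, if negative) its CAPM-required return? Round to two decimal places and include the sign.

Realised HPR = (P1 + D1 − P0) / P0 = (108.36 + 3.44 − 94.44) / 94.44 = 17.36 / 94.44 = 18.3820%
CAPM required = R_f + β·MRP = 4.61% + 1.009 × 8.17% = 12.85353%
α = realised − required = 18.3820% − 12.85353% = +5.53%

+5.53%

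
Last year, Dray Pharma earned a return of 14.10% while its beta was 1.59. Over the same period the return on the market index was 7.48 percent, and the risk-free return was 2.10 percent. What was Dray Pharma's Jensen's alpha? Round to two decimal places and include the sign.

+3.45%

Market excess return = 7.48% − 2.10% = 5.38%
CAPM benchmark = R_f + β(R_m − R_f) = 2.10% + 1.59 × 5.38% = 10.6542%
α = actual − benchmark = 14.10% − 10.6542% = +3.45%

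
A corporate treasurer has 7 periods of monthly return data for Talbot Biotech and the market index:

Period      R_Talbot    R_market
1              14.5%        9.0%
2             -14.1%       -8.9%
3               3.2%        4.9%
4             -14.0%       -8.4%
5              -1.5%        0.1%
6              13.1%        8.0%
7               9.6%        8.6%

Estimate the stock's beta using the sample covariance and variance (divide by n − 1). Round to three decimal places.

1.513

Mean R_i = (14.5 − 14.1 + 3.2 − 14.0 − 1.5 + 13.1 + 9.6) / 7 = 1.5429%
Mean R_m = (9.0 − 8.9 + 4.9 − 8.4 + 0.1 + 8.0 + 8.6) / 7 = 1.9000%
Σ(R_i − R̄_i)(R_m − R̄_m) = 555.9600  ⇒  Cov = 555.9600 / 6 = 92.6600
Σ(R_m − R̄_m)² = 367.4800  ⇒  Var(R_m) = 367.4800 / 6 = 61.2467
β = Cov / Var(R_m) = 92.6600 / 61.2467 = 1.5129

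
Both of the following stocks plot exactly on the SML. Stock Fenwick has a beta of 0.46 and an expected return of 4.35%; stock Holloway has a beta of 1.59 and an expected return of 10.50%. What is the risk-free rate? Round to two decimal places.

Both satisfy E(R) = R_f + β·MRP, so the slope of the SML is
MRP = (10.50% − 4.35%) / (1.59 − 0.46) = 6.15% / 1.13 = 5.4425%
R_f = E(R_Fenwick) − β_Fenwick·MRP = 4.35% − 0.46 × 5.4425% = 1.8465%

1.85%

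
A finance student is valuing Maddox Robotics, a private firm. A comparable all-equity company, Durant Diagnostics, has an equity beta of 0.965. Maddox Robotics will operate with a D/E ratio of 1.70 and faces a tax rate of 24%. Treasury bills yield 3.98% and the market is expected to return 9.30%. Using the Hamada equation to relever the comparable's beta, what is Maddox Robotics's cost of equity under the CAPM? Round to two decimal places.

15.75%

β_L = β_U × [1 + (1 − t)(D/E)] = 0.965 × [1 + (1 − 0.24) × 1.70]
    = 0.965 × [1 + 0.76 × 1.70] = 0.965 × 2.2920 = 2.2118
MRP = 9.30% − 3.98% = 5.32%
E(R) = R_f + β_L × MRP = 3.98% + 2.2118 × 5.32% = 15.75%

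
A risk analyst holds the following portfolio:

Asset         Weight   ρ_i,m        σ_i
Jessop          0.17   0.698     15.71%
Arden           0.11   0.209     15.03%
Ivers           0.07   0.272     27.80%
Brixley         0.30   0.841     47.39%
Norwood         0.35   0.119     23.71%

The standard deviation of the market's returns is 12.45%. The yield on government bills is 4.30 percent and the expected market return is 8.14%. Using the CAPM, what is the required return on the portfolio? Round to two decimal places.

9.14%

β_Jessop = 0.698 × 15.71% / 12.45% = 0.8808
β_Arden = 0.209 × 15.03% / 12.45% = 0.2523
β_Ivers = 0.272 × 27.80% / 12.45% = 0.6074
β_Brixley = 0.841 × 47.39% / 12.45% = 3.2012
β_Norwood = 0.119 × 23.71% / 12.45% = 0.2266
β_P = Σ w_i β_i = 0.17×0.8808 + 0.11×0.2523 + 0.07×0.6074 + 0.30×3.2012 + 0.35×0.2266 = 1.2597
MRP = 8.14% − 4.30% = 3.84%
E(R_P) = R_f + β_P × MRP = 4.30% + 1.2597 × 3.84% = 9.14%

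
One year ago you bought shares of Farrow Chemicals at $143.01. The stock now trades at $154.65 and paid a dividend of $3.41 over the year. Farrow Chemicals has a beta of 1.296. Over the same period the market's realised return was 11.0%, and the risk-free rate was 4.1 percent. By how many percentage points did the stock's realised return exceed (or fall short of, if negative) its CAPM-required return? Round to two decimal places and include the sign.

Realised HPR = (P1 + D1 − P0) / P0 = (154.65 + 3.41 − 143.01) / 143.01 = 15.05 / 143.01 = 10.5237%
MRP = 11.0% − 4.1% = 6.90%
CAPM required = R_f + β·MRP = 4.1% + 1.296 × 6.9% = 13.0424%
α = realised − required = 10.5237% − 13.0424% = -2.52%

-2.52%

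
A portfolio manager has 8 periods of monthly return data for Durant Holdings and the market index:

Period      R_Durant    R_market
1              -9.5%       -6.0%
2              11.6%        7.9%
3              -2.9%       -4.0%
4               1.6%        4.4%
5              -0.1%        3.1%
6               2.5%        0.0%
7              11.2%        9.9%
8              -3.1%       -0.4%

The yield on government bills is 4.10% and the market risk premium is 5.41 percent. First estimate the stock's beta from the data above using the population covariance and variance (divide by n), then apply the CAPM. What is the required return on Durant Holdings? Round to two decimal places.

10.63%

Mean R_i = (-9.5 + 11.6 − 2.9 + 1.6 − 0.1 + 2.5 + 11.2 − 3.1) / 8 = 1.4125%
Mean R_m = (-6.0 + 7.9 − 4.0 + 4.4 + 3.1 + 0.0 + 9.9 − 0.4) / 8 = 1.8625%
Σ(R_i − R̄_i)(R_m − R̄_m) = 258.0438  ⇒  Cov = 258.0438 / 8 = 32.2555
Σ(R_m − R̄_m)² = 213.7988  ⇒  Var(R_m) = 213.7988 / 8 = 26.7249
β = Cov / Var(R_m) = 32.2555 / 26.7249 = 1.2069
E(R) = R_f + β × MRP = 4.10% + 1.2069 × 5.41% = 10.63%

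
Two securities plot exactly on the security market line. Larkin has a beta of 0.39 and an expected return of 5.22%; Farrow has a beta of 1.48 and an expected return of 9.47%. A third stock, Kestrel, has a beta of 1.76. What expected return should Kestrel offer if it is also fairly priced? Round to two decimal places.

MRP (SML slope) = (9.47% − 5.22%) / (1.48 − 0.39) = 4.25% / 1.09 = 3.8991%
R_f (intercept) = 5.22% − 0.39 × 3.8991% = 3.6994%
E(R_Kestrel) = R_f + β × MRP = 3.6994% + 1.76 × 3.8991% = 10.56%

10.56%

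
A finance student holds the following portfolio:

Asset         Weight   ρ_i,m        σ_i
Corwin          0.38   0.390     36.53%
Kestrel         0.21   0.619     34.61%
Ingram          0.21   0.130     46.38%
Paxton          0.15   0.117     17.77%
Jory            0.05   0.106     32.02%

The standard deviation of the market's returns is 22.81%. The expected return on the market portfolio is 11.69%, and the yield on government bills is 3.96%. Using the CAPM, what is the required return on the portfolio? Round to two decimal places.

7.91%

β_Corwin = 0.390 × 36.53% / 22.81% = 0.6246
β_Kestrel = 0.619 × 34.61% / 22.81% = 0.9392
β_Ingram = 0.130 × 46.38% / 22.81% = 0.2643
β_Paxton = 0.117 × 17.77% / 22.81% = 0.0911
β_Jory = 0.106 × 32.02% / 22.81% = 0.1488
β_P = Σ w_i β_i = 0.38×0.6246 + 0.21×0.9392 + 0.21×0.2643 + 0.15×0.0911 + 0.05×0.1488 = 0.5112
MRP = 11.69% − 3.96% = 7.73%
E(R_P) = R_f + β_P × MRP = 3.96% + 0.5112 × 7.73% = 7.91%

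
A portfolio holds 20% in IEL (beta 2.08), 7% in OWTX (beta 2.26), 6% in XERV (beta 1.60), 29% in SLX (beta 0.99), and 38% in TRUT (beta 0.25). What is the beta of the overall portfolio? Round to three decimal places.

1.052

β_P = Σ w_i β_i = 0.20×2.08 + 0.07×2.26 + 0.06×1.60 + 0.29×0.99 + 0.38×0.25 = 1.0523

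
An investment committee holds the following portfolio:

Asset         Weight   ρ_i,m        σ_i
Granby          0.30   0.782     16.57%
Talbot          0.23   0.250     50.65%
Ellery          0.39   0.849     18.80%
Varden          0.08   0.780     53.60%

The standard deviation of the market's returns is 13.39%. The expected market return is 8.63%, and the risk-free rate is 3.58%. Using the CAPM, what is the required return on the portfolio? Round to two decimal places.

9.75%

β_Granby = 0.782 × 16.57% / 13.39% = 0.9677
β_Talbot = 0.250 × 50.65% / 13.39% = 0.9457
β_Ellery = 0.849 × 18.80% / 13.39% = 1.1920
β_Varden = 0.780 × 53.60% / 13.39% = 3.1223
β_P = Σ w_i β_i = 0.30×0.9677 + 0.23×0.9457 + 0.39×1.1920 + 0.08×3.1223 = 1.2225
MRP = 8.63% − 3.58% = 5.05%
E(R_P) = R_f + β_P × MRP = 3.58% + 1.2225 × 5.05% = 9.75%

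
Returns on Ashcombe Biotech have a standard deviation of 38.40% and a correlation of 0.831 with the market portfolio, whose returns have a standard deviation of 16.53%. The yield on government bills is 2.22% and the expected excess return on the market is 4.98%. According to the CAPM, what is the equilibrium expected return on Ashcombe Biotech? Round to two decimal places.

β = ρ × σ_i / σ_m = 0.831 × 38.40% / 16.53% = 1.9305
E(R) = 2.22% + 1.9305 × 4.98% = 11.83%

11.83%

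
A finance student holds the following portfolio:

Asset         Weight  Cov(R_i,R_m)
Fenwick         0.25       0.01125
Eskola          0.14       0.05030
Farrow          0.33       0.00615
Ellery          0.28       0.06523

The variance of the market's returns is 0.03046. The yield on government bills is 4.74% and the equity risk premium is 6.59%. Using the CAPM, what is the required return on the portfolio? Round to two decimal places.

β_Fenwick = 0.01125 / 0.03046 = 0.3693
β_Eskola = 0.05030 / 0.03046 = 1.6513
β_Farrow = 0.00615 / 0.03046 = 0.2019
β_Ellery = 0.06523 / 0.03046 = 2.1415
β_P = Σ w_i β_i = 0.25×0.3693 + 0.14×1.6513 + 0.33×0.2019 + 0.28×2.1415 = 0.9898
E(R_P) = R_f + β_P × MRP = 4.74% + 0.9898 × 6.59% = 11.26%

11.26%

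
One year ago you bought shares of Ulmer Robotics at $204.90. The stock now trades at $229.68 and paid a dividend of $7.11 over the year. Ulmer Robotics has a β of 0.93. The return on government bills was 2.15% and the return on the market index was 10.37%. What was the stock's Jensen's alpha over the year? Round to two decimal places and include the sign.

+5.77%

Realised HPR = (P1 + D1 − P0) / P0 = (229.68 + 7.11 − 204.90) / 204.90 = 31.89 / 204.90 = 15.5637%
MRP = 10.37% − 2.15% = 8.22%
CAPM required = R_f + β·MRP = 2.15% + 0.93 × 8.22% = 9.7946%
α = realised − required = 15.5637% − 9.7946% = +5.77%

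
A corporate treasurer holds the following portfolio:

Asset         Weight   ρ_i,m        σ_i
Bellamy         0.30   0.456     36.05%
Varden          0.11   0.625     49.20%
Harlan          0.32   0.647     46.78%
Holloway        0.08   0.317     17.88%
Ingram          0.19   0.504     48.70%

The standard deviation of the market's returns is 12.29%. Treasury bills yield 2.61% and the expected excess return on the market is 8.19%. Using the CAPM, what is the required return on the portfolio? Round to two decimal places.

18.01%

β_Bellamy = 0.456 × 36.05% / 12.29% = 1.3376
β_Varden = 0.625 × 49.20% / 12.29% = 2.5020
β_Harlan = 0.647 × 46.78% / 12.29% = 2.4627
β_Holloway = 0.317 × 17.88% / 12.29% = 0.4612
β_Ingram = 0.504 × 48.70% / 12.29% = 1.9971
β_P = Σ w_i β_i = 0.30×1.3376 + 0.11×2.5020 + 0.32×2.4627 + 0.08×0.4612 + 0.19×1.9971 = 1.8809
E(R_P) = R_f + β_P × MRP = 2.61% + 1.8809 × 8.19% = 18.01%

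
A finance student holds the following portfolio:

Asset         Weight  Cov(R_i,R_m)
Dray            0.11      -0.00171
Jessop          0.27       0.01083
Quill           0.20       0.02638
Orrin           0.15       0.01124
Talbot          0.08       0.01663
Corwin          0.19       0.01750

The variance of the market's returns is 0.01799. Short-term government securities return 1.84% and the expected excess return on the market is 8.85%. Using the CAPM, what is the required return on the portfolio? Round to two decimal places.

β_Dray = -0.00171 / 0.01799 = -0.0951
β_Jessop = 0.01083 / 0.01799 = 0.6020
β_Quill = 0.02638 / 0.01799 = 1.4664
β_Orrin = 0.01124 / 0.01799 = 0.6248
β_Talbot = 0.01663 / 0.01799 = 0.9244
β_Corwin = 0.01750 / 0.01799 = 0.9728
β_P = Σ w_i β_i = 0.11×-0.0951 + 0.27×0.6020 + 0.20×1.4664 + 0.15×0.6248 + 0.08×0.9244 + 0.19×0.9728 = 0.7979
E(R_P) = R_f + β_P × MRP = 1.84% + 0.7979 × 8.85% = 8.90%

8.90%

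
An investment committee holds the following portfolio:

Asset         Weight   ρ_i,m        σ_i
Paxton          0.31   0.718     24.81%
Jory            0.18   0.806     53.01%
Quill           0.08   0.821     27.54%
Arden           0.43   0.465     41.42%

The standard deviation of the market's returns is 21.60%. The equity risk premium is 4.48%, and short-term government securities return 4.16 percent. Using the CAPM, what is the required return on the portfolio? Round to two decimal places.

β_Paxton = 0.718 × 24.81% / 21.60% = 0.8247
β_Jory = 0.806 × 53.01% / 21.60% = 1.9781
β_Quill = 0.821 × 27.54% / 21.60% = 1.0468
β_Arden = 0.465 × 41.42% / 21.60% = 0.8917
β_P = Σ w_i β_i = 0.31×0.8247 + 0.18×1.9781 + 0.08×1.0468 + 0.43×0.8917 = 1.0789
E(R_P) = R_f + β_P × MRP = 4.16% + 1.0789 × 4.48% = 8.99%

8.99%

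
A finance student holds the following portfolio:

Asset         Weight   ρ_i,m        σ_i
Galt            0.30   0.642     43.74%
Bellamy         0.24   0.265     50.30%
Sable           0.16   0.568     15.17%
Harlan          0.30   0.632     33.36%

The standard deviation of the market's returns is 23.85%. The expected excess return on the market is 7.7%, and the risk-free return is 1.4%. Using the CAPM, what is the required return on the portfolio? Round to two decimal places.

β_Galt = 0.642 × 43.74% / 23.85% = 1.1774
β_Bellamy = 0.265 × 50.30% / 23.85% = 0.5589
β_Sable = 0.568 × 15.17% / 23.85% = 0.3613
β_Harlan = 0.632 × 33.36% / 23.85% = 0.8840
β_P = Σ w_i β_i = 0.30×1.1774 + 0.24×0.5589 + 0.16×0.3613 + 0.30×0.8840 = 0.8104
E(R_P) = R_f + β_P × MRP = 1.4% + 0.8104 × 7.7% = 7.64%

7.64%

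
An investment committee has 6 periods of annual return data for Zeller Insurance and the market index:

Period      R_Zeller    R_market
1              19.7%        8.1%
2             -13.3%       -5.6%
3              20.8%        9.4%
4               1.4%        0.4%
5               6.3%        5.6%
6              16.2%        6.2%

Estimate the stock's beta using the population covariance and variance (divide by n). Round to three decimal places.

2.275

Mean R_i = (19.7 − 13.3 + 20.8 + 1.4 + 6.3 + 16.2) / 6 = 8.5167%
Mean R_m = (8.1 − 5.6 + 9.4 + 0.4 + 5.6 + 6.2) / 6 = 4.0167%
Σ(R_i − R̄_i)(R_m − R̄_m) = 360.5983  ⇒  Cov = 360.5983 / 6 = 60.0997
Σ(R_m − R̄_m)² = 158.4883  ⇒  Var(R_m) = 158.4883 / 6 = 26.4147
β = Cov / Var(R_m) = 60.0997 / 26.4147 = 2.2752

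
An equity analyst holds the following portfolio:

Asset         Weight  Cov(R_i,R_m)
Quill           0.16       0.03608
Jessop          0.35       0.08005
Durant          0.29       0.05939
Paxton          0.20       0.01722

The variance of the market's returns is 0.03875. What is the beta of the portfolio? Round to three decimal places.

β_Quill = 0.03608 / 0.03875 = 0.9311
β_Jessop = 0.08005 / 0.03875 = 2.0658
β_Durant = 0.05939 / 0.03875 = 1.5326
β_Paxton = 0.01722 / 0.03875 = 0.4444
β_P = Σ w_i β_i = 0.16×0.9311 + 0.35×2.0658 + 0.29×1.5326 + 0.20×0.4444 = 1.4053

1.405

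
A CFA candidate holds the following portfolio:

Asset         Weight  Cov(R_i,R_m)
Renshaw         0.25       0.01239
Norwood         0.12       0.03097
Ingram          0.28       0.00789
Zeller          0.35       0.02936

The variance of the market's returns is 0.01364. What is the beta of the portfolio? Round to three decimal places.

1.415

β_Renshaw = 0.01239 / 0.01364 = 0.9084
β_Norwood = 0.03097 / 0.01364 = 2.2705
β_Ingram = 0.00789 / 0.01364 = 0.5784
β_Zeller = 0.02936 / 0.01364 = 2.1525
β_P = Σ w_i β_i = 0.25×0.9084 + 0.12×2.2705 + 0.28×0.5784 + 0.35×2.1525 = 1.4149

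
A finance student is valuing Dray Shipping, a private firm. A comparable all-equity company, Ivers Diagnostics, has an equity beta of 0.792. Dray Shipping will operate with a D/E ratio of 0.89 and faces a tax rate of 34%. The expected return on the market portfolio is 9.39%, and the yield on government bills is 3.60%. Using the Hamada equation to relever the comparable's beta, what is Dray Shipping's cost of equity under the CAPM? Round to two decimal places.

10.88%

β_L = β_U × [1 + (1 − t)(D/E)] = 0.792 × [1 + (1 − 0.34) × 0.89]
    = 0.792 × [1 + 0.66 × 0.89] = 0.792 × 1.5874 = 1.2572
MRP = 9.39% − 3.60% = 5.79%
E(R) = R_f + β_L × MRP = 3.60% + 1.2572 × 5.79% = 10.88%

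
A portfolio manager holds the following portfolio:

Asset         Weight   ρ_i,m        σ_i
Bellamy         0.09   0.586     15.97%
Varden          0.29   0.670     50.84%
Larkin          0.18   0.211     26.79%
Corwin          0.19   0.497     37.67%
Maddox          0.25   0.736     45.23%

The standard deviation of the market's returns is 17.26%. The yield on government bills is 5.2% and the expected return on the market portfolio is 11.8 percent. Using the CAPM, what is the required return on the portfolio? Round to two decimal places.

β_Bellamy = 0.586 × 15.97% / 17.26% = 0.5422
β_Varden = 0.670 × 50.84% / 17.26% = 1.9735
β_Larkin = 0.211 × 26.79% / 17.26% = 0.3275
β_Corwin = 0.497 × 37.67% / 17.26% = 1.0847
β_Maddox = 0.736 × 45.23% / 17.26% = 1.9287
β_P = Σ w_i β_i = 0.09×0.5422 + 0.29×1.9735 + 0.18×0.3275 + 0.19×1.0847 + 0.25×1.9287 = 1.3683
MRP = 11.8% − 5.2% = 6.60%
E(R_P) = R_f + β_P × MRP = 5.2% + 1.3683 × 6.6% = 14.23%

14.23%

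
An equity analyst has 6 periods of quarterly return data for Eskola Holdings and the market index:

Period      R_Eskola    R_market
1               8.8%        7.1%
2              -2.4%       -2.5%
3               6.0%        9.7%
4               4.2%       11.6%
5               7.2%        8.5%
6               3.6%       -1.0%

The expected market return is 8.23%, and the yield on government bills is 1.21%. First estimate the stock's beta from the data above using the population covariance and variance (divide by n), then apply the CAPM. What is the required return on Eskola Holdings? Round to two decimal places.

4.48%

Mean R_i = (8.8 − 2.4 + 6.0 + 4.2 + 7.2 + 3.6) / 6 = 4.5667%
Mean R_m = (7.1 − 2.5 + 9.7 + 11.6 + 8.5 − 1.0) / 6 = 5.5667%
Σ(R_i − R̄_i)(R_m − R̄_m) = 80.4733  ⇒  Cov = 80.4733 / 6 = 13.4122
Σ(R_m − R̄_m)² = 172.6333  ⇒  Var(R_m) = 172.6333 / 6 = 28.7722
β = Cov / Var(R_m) = 13.4122 / 28.7722 = 0.4662
MRP = 8.23% − 1.21% = 7.02%
E(R) = R_f + β × MRP = 1.21% + 0.4662 × 7.02% = 4.48%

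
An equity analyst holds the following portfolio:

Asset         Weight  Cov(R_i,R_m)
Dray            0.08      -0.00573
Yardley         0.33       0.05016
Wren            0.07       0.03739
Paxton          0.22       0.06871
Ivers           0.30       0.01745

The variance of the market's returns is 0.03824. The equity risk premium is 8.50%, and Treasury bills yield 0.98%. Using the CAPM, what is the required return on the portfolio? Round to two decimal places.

β_Dray = -0.00573 / 0.03824 = -0.1498
β_Yardley = 0.05016 / 0.03824 = 1.3117
β_Wren = 0.03739 / 0.03824 = 0.9778
β_Paxton = 0.06871 / 0.03824 = 1.7968
β_Ivers = 0.01745 / 0.03824 = 0.4563
β_P = Σ w_i β_i = 0.08×-0.1498 + 0.33×1.3117 + 0.07×0.9778 + 0.22×1.7968 + 0.30×0.4563 = 1.0215
E(R_P) = R_f + β_P × MRP = 0.98% + 1.0215 × 8.50% = 9.66%

9.66%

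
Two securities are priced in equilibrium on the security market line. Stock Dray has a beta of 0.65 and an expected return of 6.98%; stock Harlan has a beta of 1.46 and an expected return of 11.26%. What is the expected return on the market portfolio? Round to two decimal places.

8.83%

Both satisfy E(R) = R_f + β·MRP, so the slope of the SML is
MRP = (11.26% − 6.98%) / (1.46 − 0.65) = 4.28% / 0.81 = 5.2840%
R_f = E(R_Dray) − β_Dray·MRP = 6.98% − 0.65 × 5.2840% = 3.5454%
E(R_m) = R_f + MRP = 3.5454% + 5.2840% = 8.83%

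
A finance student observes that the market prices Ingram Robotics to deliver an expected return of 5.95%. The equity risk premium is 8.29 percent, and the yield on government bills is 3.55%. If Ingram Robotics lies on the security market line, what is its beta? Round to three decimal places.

β = (E(R) − R_f) / MRP = (5.95% − 3.55%) / 8.29% = 2.40% / 8.29% = 0.290

0.290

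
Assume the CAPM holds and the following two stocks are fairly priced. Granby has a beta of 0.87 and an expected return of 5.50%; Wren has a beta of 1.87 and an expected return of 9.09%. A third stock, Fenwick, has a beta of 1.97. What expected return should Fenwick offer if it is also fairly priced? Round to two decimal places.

MRP (SML slope) = (9.09% − 5.50%) / (1.87 − 0.87) = 3.59% / 1.00 = 3.5900%
R_f (intercept) = 5.50% − 0.87 × 3.5900% = 2.3767%
E(R_Fenwick) = R_f + β × MRP = 2.3767% + 1.97 × 3.5900% = 9.45%

9.45%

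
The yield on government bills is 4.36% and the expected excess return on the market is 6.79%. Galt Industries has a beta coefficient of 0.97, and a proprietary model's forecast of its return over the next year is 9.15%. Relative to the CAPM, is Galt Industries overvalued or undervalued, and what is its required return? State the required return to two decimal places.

Required return = R_f + β·MRP = 4.36% + 0.97 × 6.79% = 10.95%
Forecast 9.15% < required 10.95% → the stock plots below the SML → overvalued.

Overvalued; required return 10.95%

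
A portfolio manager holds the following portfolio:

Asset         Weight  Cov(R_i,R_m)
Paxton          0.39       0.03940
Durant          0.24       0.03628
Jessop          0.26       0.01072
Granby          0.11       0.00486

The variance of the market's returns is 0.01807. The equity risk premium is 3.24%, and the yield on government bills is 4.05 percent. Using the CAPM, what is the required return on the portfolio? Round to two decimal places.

8.96%

β_Paxton = 0.03940 / 0.01807 = 2.1804
β_Durant = 0.03628 / 0.01807 = 2.0077
β_Jessop = 0.01072 / 0.01807 = 0.5932
β_Granby = 0.00486 / 0.01807 = 0.2690
β_P = Σ w_i β_i = 0.39×2.1804 + 0.24×2.0077 + 0.26×0.5932 + 0.11×0.2690 = 1.5160
E(R_P) = R_f + β_P × MRP = 4.05% + 1.5160 × 3.24% = 8.96%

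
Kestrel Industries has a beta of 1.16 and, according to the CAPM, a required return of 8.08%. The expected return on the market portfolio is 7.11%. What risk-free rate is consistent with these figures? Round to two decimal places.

E(R) = R_f + β(E(R_m) − R_f) = R_f(1 − β) + β·E(R_m)
8.08% = R_f × (1 − 1.16) + 1.16 × 7.11%
8.08% = R_f × -0.16 + 8.2476%
R_f = (8.08% − 8.2476%) / -0.16 = 1.05%

1.05%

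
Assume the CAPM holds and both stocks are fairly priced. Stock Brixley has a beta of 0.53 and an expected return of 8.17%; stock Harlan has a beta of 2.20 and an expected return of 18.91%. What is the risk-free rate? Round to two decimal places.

4.76%

Both satisfy E(R) = R_f + β·MRP, so the slope of the SML is
MRP = (18.91% − 8.17%) / (2.20 − 0.53) = 10.74% / 1.67 = 6.4311%
R_f = E(R_Brixley) − β_Brixley·MRP = 8.17% − 0.53 × 6.4311% = 4.7615%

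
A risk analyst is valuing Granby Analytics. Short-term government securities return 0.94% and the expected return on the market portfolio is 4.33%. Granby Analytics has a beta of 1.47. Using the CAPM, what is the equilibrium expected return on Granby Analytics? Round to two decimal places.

5.92%

Market risk premium = E(R_m) − R_f = 4.33% − 0.94% = 3.39%
E(R) = R_f + β × MRP = 0.94% + 1.47 × 3.39% = 5.92%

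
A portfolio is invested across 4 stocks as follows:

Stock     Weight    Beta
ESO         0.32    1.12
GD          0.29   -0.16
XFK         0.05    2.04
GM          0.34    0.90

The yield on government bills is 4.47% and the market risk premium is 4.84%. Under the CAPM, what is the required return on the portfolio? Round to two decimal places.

β_P = Σ w_i β_i = 0.32×1.12 + 0.29×-0.16 + 0.05×2.04 + 0.34×0.90 = 0.7200
E(R_P) = R_f + β_P × MRP = 4.47% + 0.7200 × 4.84% = 7.95%

7.95%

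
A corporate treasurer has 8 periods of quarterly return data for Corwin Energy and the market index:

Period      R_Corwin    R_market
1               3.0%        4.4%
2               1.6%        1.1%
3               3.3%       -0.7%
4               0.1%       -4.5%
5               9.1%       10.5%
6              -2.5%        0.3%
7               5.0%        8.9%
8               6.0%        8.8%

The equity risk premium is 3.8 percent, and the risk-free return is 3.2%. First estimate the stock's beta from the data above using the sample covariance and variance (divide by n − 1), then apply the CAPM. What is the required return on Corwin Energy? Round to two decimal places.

Mean R_i = (3.0 + 1.6 + 3.3 + 0.1 + 9.1 − 2.5 + 5.0 + 6.0) / 8 = 3.2000%
Mean R_m = (4.4 + 1.1 − 0.7 − 4.5 + 10.5 + 0.3 + 8.9 + 8.8) / 8 = 3.6000%
Σ(R_i − R̄_i)(R_m − R̄_m) = 112.1400  ⇒  Cov = 112.1400 / 7 = 16.0200
Σ(R_m − R̄_m)² = 204.6200  ⇒  Var(R_m) = 204.6200 / 7 = 29.2314
β = Cov / Var(R_m) = 16.0200 / 29.2314 = 0.5480
E(R) = R_f + β × MRP = 3.2% + 0.5480 × 3.8% = 5.28%

5.28%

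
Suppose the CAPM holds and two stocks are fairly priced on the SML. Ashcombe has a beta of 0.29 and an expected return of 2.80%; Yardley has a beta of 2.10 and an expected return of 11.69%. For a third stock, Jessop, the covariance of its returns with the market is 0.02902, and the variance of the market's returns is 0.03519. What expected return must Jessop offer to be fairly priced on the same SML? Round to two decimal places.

5.43%

MRP = (11.69% − 2.80%) / (2.10 − 0.29) = 4.9116%
R_f = 2.80% − 0.29 × 4.9116% = 1.3756%
β_Jessop = Cov / Var(R_m) = 0.02902 / 0.03519 = 0.8247
E(R_Jessop) = R_f + β × MRP = 1.3756% + 0.8247 × 4.9116% = 5.43%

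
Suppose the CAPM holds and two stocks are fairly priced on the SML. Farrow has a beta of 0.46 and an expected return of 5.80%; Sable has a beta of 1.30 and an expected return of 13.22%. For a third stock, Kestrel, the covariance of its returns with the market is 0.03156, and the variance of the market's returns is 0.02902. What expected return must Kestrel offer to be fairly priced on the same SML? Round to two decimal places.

11.34%

MRP = (13.22% − 5.80%) / (1.30 − 0.46) = 8.8333%
R_f = 5.80% − 0.46 × 8.8333% = 1.7367%
β_Kestrel = Cov / Var(R_m) = 0.03156 / 0.02902 = 1.0875
E(R_Kestrel) = R_f + β × MRP = 1.7367% + 1.0875 × 8.8333% = 11.34%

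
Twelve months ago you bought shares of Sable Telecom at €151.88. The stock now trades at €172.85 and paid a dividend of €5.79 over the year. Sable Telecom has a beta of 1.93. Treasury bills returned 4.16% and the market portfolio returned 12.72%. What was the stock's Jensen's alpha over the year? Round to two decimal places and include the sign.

Realised HPR = (P1 + D1 − P0) / P0 = (172.85 + 5.79 − 151.88) / 151.88 = 26.76 / 151.88 = 17.6192%
MRP = 12.72% − 4.16% = 8.56%
CAPM required = R_f + β·MRP = 4.16% + 1.93 × 8.56% = 20.6808%
α = realised − required = 17.6192% − 20.6808% = -3.06%

-3.06%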